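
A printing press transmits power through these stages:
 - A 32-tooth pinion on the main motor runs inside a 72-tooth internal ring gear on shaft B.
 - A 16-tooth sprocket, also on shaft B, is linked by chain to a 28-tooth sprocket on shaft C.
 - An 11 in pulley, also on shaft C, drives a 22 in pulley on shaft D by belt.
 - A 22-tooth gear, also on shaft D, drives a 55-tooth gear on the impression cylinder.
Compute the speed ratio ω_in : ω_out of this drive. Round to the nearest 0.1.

19.7

Each stage contributes driven/driver: internal gear 72/32 = 2.25, chain 28/16 = 1.75, belt 22/11 = 2, gear mesh 55/22 = 2.5.
Overall: 2.25 × 1.75 × 2 × 2.5 = 19.688.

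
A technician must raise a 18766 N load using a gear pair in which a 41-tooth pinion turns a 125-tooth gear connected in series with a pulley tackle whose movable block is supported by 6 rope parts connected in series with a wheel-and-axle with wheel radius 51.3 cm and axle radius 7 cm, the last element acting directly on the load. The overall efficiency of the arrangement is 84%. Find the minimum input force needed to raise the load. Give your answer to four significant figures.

Gear pair MA = 125/41 = 3.0488.
Block-and-tackle MA = number of supporting rope parts = 6.
Wheel-and-axle MA = R/r = 51.3/7 = 7.3286.
Combined ideal MA = 3.0488 × 6 × 7.3286 = 134.06.
Actual MA = 134.06 × 0.84 = 112.61.
Effort = load / actual MA = 18766 / 112.61 = 166.65 N.

166.6 N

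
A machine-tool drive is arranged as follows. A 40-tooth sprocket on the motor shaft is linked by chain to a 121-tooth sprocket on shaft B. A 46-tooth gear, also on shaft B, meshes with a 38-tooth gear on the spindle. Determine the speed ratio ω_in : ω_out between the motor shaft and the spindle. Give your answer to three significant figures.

2.50

Each stage contributes driven/driver: chain 121/40 = 3.025, gear mesh 38/46 = 0.82609.
Overall: 3.025 × 0.82609 = 2.4989.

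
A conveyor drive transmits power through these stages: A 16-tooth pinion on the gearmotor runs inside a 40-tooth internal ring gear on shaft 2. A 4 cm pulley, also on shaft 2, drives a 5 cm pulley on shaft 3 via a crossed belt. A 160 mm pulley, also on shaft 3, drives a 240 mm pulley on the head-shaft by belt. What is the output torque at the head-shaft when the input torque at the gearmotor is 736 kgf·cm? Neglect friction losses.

3450 kgf·cm

Internal gear: ratio = 40/16 = 2.5; torque at shaft 2 = 736 × 2.5 = 1840 kgf·cm.
Belt: ratio = 5/4 = 1.25; torque at shaft 3 = 1840 × 1.25 = 2300 kgf·cm.
Belt: ratio = 240/160 = 1.5; torque at the head-shaft = 2300 × 1.5 = 3450 kgf·cm.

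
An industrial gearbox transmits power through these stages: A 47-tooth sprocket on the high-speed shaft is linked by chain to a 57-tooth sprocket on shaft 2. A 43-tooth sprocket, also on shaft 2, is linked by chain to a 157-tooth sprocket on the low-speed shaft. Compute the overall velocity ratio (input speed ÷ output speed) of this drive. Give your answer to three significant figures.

Each stage contributes driven/driver: chain 57/47 = 1.2128, chain 157/43 = 3.6512.
Overall: 1.2128 × 3.6512 = 4.428.

4.43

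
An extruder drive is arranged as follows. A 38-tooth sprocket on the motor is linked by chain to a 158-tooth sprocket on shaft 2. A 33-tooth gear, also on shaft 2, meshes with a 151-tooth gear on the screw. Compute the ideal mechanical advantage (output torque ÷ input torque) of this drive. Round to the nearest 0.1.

Each stage contributes driven/driver: chain 158/38 = 4.1579, gear mesh 151/33 = 4.5758.
Overall: 4.1579 × 4.5758 = 19.026.

19.0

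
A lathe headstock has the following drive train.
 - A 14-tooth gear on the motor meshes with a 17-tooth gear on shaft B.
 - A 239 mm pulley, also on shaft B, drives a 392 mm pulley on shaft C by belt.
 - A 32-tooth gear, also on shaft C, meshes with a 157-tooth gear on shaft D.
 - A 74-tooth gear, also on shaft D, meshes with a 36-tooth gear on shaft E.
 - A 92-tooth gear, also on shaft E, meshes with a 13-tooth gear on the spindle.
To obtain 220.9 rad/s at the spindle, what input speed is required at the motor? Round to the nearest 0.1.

148.4 rad/s

Overall ratio R = 1.2143 × 1.6402 × 4.9062 × 0.48649 × 0.1413 = 0.67171.
Required input speed = output speed × R = 220.9 × 0.67171 = 148.38 rad/s.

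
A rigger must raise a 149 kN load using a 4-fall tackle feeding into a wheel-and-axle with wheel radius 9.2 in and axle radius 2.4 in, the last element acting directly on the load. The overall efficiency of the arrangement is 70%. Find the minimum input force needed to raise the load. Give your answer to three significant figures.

13.9 kN

Block-and-tackle MA = number of supporting rope parts = 4.
Wheel-and-axle MA = R/r = 9.2/2.4 = 3.8333.
Combined ideal MA = 4 × 3.8333 = 15.333.
Actual MA = 15.333 × 0.70 = 10.733.
Effort = load / actual MA = 149 / 10.733 = 13.882 kN.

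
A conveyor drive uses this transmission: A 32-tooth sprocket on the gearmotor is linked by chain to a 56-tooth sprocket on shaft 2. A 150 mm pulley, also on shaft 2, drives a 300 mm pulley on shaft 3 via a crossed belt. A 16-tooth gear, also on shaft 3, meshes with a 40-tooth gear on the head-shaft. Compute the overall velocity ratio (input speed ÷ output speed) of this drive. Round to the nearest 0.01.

Each stage contributes driven/driver: chain 56/32 = 1.75, belt 300/150 = 2, gear mesh 40/16 = 2.5.
Overall: 1.75 × 2 × 2.5 = 8.75.

8.75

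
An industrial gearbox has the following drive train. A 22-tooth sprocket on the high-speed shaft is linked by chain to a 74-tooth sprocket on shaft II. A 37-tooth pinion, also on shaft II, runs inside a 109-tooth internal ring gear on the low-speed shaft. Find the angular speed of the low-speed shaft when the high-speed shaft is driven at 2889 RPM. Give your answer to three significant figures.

the high-speed shaft → shaft II (chain, 74/22): 2889 ÷ 3.3636 = 858.89 RPM
shaft II → the low-speed shaft (internal gear, 109/37): 858.89 ÷ 2.9459 = 291.55 RPM

292 RPM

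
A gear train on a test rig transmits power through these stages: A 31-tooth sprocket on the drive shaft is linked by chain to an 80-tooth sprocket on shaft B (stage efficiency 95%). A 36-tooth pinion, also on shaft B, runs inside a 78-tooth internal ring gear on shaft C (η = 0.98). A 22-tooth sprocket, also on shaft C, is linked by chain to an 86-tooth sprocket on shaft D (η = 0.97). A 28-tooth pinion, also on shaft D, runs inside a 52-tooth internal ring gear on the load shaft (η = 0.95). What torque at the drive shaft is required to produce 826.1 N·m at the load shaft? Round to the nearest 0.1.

23.7 N·m

Overall ratio R = 2.5806 × 2.1667 × 3.9091 × 1.8571 = 40.592; overall efficiency η = 0.95 × 0.98 × 0.97 × 0.95 = 0.8579.
Input torque = output torque / (R × η) = 826.1 / (40.592 × 0.8579) = 23.722 N·m.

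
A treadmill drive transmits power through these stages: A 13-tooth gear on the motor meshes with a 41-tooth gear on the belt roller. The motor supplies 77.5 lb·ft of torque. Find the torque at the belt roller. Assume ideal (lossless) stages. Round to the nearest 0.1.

244.4 lb·ft

After the gear mesh (41/13): 77.5 × 3.1538 = 244.42 lb·ft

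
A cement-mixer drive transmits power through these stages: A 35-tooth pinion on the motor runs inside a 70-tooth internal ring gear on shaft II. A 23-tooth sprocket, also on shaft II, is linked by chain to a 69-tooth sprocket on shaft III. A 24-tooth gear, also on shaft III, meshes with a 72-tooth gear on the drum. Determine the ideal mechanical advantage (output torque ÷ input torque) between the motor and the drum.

18

Each stage contributes driven/driver: internal gear 70/35 = 2, chain 69/23 = 3, gear mesh 72/24 = 3.
Overall: 2 × 3 × 3 = 18.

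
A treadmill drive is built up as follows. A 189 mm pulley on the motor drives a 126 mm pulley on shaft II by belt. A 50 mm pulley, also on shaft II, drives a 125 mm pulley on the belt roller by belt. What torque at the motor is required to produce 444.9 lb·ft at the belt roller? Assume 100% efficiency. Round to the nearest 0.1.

266.9 lb·ft

Overall ratio R = 0.66667 × 2.5 = 1.6667.
Input torque = output torque / R = 444.9 / 1.6667 = 266.94 lb·ft.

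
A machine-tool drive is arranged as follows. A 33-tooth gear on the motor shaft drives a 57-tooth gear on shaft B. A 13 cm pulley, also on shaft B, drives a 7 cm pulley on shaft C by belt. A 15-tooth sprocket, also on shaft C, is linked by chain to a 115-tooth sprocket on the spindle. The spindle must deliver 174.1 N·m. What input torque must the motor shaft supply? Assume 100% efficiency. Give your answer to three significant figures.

Overall ratio R = 1.7273 × 0.53846 × 7.6667 = 7.1305.
Input torque = output torque / R = 174.1 / 7.1305 = 24.416 N·m.

24.4 N·m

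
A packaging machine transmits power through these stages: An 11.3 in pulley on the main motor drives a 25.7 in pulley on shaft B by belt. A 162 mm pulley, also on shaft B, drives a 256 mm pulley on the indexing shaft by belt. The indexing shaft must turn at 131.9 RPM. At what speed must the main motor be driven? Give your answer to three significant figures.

474 RPM

Overall ratio R = 2.2743 × 1.5802 = 3.594.
Required input speed = output speed × R = 131.9 × 3.594 = 474.05 RPM.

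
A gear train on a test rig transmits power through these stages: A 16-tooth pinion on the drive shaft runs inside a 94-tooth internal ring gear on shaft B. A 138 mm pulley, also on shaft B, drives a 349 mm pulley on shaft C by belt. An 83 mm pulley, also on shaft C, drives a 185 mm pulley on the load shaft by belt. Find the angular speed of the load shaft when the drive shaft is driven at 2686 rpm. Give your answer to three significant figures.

81.1 rpm

Internal gear: ratio = 94/16 = 5.875, so shaft B turns at 2686 / 5.875 = 457.19 rpm.
Belt: ratio = 349/138 = 2.529, so shaft C turns at 457.19 / 2.529 = 180.78 rpm.
Belt: ratio = 185/83 = 2.2289, so the load shaft turns at 180.78 / 2.2289 = 81.107 rpm.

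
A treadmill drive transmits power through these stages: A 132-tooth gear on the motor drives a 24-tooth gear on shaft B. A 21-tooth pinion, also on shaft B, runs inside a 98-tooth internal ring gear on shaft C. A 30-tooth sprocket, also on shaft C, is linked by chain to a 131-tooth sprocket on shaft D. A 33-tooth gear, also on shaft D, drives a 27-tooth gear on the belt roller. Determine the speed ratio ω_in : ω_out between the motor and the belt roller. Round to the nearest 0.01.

3.03

Each stage contributes driven/driver: gear mesh 24/132 = 0.18182, internal gear 98/21 = 4.6667, chain 131/30 = 4.3667, gear mesh 27/33 = 0.81818.
Overall: 0.18182 × 4.6667 × 4.3667 × 0.81818 = 3.0314.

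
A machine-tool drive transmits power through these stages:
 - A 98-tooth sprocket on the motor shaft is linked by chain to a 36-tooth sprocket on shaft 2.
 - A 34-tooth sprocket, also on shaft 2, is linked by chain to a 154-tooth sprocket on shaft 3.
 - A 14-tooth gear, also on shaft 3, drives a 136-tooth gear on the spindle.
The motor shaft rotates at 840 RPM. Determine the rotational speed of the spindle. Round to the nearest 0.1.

52.0 RPM

Chain: ratio = 36/98 = 0.36735, so shaft 2 turns at 840 / 0.36735 = 2286.7 RPM.
Chain: ratio = 154/34 = 4.5294, so shaft 3 turns at 2286.7 / 4.5294 = 504.85 RPM.
Gear mesh: ratio = 136/14 = 9.7143, so the spindle turns at 504.85 / 9.7143 = 51.97 RPM.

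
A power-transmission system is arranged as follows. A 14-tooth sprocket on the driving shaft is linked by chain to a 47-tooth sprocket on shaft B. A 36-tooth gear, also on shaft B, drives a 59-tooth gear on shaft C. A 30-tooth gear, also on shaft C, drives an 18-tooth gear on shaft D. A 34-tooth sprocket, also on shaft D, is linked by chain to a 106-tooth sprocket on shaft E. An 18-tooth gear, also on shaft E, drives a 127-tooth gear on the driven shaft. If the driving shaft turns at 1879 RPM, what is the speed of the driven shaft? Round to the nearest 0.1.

chain 47/14 = 3.3571 → 1879/3.3571 = 559.7 RPM
gear mesh 59/36 = 1.6389 → 559.7/1.6389 = 341.51 RPM
gear mesh 18/30 = 0.6 → 341.51/0.6 = 569.19 RPM
chain 106/34 = 3.1176 → 569.19/3.1176 = 182.57 RPM
gear mesh 127/18 = 7.0556 → 182.57/7.0556 = 25.876 RPM

25.9 RPM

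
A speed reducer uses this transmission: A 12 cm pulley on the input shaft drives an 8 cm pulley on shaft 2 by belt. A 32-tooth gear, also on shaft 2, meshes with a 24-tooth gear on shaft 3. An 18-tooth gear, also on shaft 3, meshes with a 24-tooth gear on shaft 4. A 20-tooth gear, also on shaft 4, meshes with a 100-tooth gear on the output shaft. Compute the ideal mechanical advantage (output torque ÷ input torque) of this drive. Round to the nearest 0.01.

Each stage contributes driven/driver: belt 8/12 = 0.66667, gear mesh 24/32 = 0.75, gear mesh 24/18 = 1.3333, gear mesh 100/20 = 5.
Overall: 0.66667 × 0.75 × 1.3333 × 5 = 3.3333.

3.33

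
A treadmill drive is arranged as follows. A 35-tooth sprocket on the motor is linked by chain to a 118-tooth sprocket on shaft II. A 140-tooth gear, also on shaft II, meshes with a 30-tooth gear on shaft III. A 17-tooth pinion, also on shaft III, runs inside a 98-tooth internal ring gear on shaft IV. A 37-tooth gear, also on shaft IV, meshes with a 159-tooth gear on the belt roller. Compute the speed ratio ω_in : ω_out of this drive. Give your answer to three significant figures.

17.9

Each stage contributes driven/driver: chain 118/35 = 3.3714, gear mesh 30/140 = 0.21429, internal gear 98/17 = 5.7647, gear mesh 159/37 = 4.2973.
Overall: 3.3714 × 0.21429 × 5.7647 × 4.2973 = 17.897.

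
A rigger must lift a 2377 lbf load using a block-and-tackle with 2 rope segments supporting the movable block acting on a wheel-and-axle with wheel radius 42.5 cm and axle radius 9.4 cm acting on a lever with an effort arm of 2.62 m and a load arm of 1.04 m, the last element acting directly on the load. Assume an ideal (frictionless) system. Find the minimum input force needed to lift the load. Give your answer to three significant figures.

104 lbf

Block-and-tackle MA = number of supporting rope parts = 2.
Wheel-and-axle MA = R/r = 42.5/9.4 = 4.5213.
Lever MA = effort arm / load arm = 2.62/1.04 = 2.5192.
Combined ideal MA = 2 × 4.5213 × 2.5192 = 22.78.
Effort = load / MA = 2377 / 22.78 = 104.34 lbf.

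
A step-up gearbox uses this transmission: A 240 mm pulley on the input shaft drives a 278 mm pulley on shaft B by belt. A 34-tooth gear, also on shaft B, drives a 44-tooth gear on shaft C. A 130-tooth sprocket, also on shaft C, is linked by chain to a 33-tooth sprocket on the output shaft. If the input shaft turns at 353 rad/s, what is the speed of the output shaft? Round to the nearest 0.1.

belt 278/240 = 1.1583 → 353/1.1583 = 304.75 rad/s
gear mesh 44/34 = 1.2941 → 304.75/1.2941 = 235.49 rad/s
chain 33/130 = 0.25385 → 235.49/0.25385 = 927.68 rad/s

927.7 rad/s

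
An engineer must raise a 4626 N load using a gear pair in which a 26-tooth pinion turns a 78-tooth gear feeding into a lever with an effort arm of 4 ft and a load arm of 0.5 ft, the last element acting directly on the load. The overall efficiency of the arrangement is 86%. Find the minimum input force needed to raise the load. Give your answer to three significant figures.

224 N

Gear pair MA = 78/26 = 3.
Lever MA = effort arm / load arm = 4/0.5 = 8.
Combined ideal MA = 3 × 8 = 24.
Actual MA = 24 × 0.86 = 20.64.
Effort = load / actual MA = 4626 / 20.64 = 224.13 N.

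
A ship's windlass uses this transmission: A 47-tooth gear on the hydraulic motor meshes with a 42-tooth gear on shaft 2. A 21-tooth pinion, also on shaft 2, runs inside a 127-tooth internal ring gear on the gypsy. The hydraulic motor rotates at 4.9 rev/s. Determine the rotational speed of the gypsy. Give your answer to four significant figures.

0.9067 rev/s

Gear mesh: ratio = 42/47 = 0.89362, so shaft 2 turns at 4.9 / 0.89362 = 5.4833 rev/s.
Internal gear: ratio = 127/21 = 6.0476, so the gypsy turns at 5.4833 / 6.0476 = 0.90669 rev/s.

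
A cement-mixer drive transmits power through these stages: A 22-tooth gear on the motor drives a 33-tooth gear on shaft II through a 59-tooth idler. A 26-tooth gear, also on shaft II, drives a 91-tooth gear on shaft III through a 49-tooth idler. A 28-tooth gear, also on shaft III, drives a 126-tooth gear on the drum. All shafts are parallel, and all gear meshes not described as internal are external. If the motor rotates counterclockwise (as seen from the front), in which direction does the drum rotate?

the motor → shaft II: driver → idler → driven is 2 external meshes, 2 reversals → CCW.
shaft II → shaft III: driver → idler → driven is 2 external meshes, 2 reversals → CCW.
shaft III → the drum: external mesh, 1 reversal → CW.
5 reversals in total — an odd number — so the drum turns opposite to the motor.

clockwise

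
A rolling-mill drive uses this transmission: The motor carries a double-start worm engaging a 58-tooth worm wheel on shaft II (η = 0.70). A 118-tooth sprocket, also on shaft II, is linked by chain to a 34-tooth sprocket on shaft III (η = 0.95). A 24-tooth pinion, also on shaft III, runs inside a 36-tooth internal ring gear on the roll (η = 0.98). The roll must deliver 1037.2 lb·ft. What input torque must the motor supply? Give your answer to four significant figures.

127.0 lb·ft

Overall ratio R = 29 × 0.28814 × 1.5 = 12.534; overall efficiency η = 0.70 × 0.95 × 0.98 = 0.6517.
Input torque = output torque / (R × η) = 1037.2 / (12.534 × 0.6517) = 126.98 lb·ft.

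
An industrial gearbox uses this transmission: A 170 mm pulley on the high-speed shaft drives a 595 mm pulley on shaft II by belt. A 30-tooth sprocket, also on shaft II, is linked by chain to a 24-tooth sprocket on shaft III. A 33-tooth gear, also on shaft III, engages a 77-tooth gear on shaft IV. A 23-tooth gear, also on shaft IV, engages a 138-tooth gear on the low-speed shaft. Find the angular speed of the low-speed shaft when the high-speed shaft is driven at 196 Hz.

Belt: ratio = 595/170 = 3.5, so shaft II turns at 196 / 3.5 = 56 Hz.
Chain: ratio = 24/30 = 0.8, so shaft III turns at 56 / 0.8 = 70 Hz.
Gear mesh: ratio = 77/33 = 2.3333, so shaft IV turns at 70 / 2.3333 = 30 Hz.
Gear mesh: ratio = 138/23 = 6, so the low-speed shaft turns at 30 / 6 = 5 Hz.

5 Hz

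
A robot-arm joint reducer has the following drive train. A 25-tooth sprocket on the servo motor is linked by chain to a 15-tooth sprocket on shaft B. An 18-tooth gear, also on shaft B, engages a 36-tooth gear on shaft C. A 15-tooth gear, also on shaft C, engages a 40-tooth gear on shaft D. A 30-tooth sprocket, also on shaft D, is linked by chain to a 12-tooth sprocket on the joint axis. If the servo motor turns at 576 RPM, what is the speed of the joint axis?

450 RPM

chain 15/25 = 0.6 → 576/0.6 = 960 RPM
gear mesh 36/18 = 2 → 960/2 = 480 RPM
gear mesh 40/15 = 2.6667 → 480/2.6667 = 180 RPM
chain 12/30 = 0.4 → 180/0.4 = 450 RPM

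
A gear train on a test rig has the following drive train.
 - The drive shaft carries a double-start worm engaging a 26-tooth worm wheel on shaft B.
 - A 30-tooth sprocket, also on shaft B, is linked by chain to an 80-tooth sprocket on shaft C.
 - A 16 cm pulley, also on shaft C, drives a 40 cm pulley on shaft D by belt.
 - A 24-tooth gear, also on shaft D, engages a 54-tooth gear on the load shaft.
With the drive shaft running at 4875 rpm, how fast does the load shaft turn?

worm 26/2 = 13 → 4875/13 = 375 rpm
chain 80/30 = 2.6667 → 375/2.6667 = 140.62 rpm
belt 40/16 = 2.5 → 140.62/2.5 = 56.25 rpm
gear mesh 54/24 = 2.25 → 56.25/2.25 = 25 rpm

25 rpm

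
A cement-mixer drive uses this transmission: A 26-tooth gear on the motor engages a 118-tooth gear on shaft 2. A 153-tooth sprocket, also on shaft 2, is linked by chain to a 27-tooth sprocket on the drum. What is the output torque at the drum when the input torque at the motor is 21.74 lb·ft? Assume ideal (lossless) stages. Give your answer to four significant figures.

Gear mesh: ratio = 118/26 = 4.5385; torque at shaft 2 = 21.74 × 4.5385 = 98.666 lb·ft.
Chain: ratio = 27/153 = 0.17647; torque at the drum = 98.666 × 0.17647 = 17.412 lb·ft.

17.41 lb·ft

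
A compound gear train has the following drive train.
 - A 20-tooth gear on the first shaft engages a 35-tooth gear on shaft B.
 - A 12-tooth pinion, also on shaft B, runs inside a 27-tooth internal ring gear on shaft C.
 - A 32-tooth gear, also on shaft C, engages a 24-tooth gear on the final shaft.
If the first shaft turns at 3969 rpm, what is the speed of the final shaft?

1344 rpm

gear mesh 35/20 = 1.75 → 3969/1.75 = 2268 rpm
internal gear 27/12 = 2.25 → 2268/2.25 = 1008 rpm
gear mesh 24/32 = 0.75 → 1008/0.75 = 1344 rpm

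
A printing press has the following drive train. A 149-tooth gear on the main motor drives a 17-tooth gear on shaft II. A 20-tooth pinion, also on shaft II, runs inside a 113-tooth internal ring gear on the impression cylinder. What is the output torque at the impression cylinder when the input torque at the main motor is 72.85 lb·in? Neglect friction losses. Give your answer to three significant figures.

47.0 lb·in

gear mesh 17/149 = 0.11409 → τ = 72.85·0.11409 = 8.3117 lb·in
internal gear 113/20 = 5.65 → τ = 8.3117·5.65 = 46.961 lb·in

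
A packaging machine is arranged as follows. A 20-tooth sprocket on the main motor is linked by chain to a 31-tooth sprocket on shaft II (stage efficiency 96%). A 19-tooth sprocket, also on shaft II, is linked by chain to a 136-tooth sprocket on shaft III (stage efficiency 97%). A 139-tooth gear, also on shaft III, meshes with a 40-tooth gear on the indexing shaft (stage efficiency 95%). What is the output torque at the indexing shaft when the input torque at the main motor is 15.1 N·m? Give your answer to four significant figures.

42.65 N·m

After the chain (31/20): 15.1 × 1.55 × 0.96 = 22.469 N·m
After the chain (136/19): 22.469 × 7.1579 × 0.97 = 156 N·m
After the gear mesh (40/139): 156 × 0.28777 × 0.95 = 42.649 N·m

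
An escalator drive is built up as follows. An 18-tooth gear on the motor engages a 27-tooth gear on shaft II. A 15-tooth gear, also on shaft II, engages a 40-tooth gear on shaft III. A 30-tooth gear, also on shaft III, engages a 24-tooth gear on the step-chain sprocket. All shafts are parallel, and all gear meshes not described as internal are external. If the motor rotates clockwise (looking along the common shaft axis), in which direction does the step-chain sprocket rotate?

anticlockwise

the motor → shaft II: external mesh, 1 reversal → CCW.
shaft II → shaft III: external mesh, 1 reversal → CW.
shaft III → the step-chain sprocket: external mesh, 1 reversal → CCW.
3 reversals in total — an odd number — so the step-chain sprocket turns opposite to the motor.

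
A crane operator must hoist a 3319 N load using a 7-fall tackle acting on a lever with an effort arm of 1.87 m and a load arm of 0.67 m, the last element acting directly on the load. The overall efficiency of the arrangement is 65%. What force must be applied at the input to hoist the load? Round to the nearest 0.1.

Block-and-tackle MA = number of supporting rope parts = 7.
Lever MA = effort arm / load arm = 1.87/0.67 = 2.791.
Combined ideal MA = 7 × 2.791 = 19.537.
Actual MA = 19.537 × 0.65 = 12.699.
Effort = load / actual MA = 3319 / 12.699 = 261.35 N.

261.4 N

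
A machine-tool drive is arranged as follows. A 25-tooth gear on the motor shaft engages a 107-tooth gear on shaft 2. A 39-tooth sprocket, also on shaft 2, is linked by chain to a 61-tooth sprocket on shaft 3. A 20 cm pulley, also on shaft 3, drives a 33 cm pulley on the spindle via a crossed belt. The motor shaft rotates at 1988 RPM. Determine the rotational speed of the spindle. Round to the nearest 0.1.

180.0 RPM

Gear mesh: ratio = 107/25 = 4.28, so shaft 2 turns at 1988 / 4.28 = 464.49 RPM.
Chain: ratio = 61/39 = 1.5641, so shaft 3 turns at 464.49 / 1.5641 = 296.97 RPM.
Belt: ratio = 33/20 = 1.65, so the spindle turns at 296.97 / 1.65 = 179.98 RPM.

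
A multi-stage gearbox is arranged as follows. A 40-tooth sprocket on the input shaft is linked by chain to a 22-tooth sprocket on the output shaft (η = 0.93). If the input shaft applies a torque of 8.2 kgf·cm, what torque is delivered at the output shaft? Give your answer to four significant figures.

4.194 kgf·cm

chain 22/40 = 0.55 → τ = 8.2·0.55·0.93 = 4.1943 kgf·cm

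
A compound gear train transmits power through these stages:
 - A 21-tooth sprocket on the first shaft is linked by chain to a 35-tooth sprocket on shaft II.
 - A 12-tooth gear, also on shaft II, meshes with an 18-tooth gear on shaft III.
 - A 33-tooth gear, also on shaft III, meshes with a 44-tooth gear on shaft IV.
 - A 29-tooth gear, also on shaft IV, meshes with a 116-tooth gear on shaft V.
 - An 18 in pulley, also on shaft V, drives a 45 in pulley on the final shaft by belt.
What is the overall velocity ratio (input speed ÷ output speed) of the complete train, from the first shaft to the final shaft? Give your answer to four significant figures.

33.33

Each stage contributes driven/driver: chain 35/21 = 1.6667, gear mesh 18/12 = 1.5, gear mesh 44/33 = 1.3333, gear mesh 116/29 = 4, belt 45/18 = 2.5.
Overall: 1.6667 × 1.5 × 1.3333 × 4 × 2.5 = 33.333.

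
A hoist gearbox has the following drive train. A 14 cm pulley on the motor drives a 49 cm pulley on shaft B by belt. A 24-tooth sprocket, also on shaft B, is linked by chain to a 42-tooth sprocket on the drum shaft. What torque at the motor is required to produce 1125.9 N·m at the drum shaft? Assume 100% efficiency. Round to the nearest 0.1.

183.8 N·m

Overall ratio R = 3.5 × 1.75 = 6.125.
Input torque = output torque / R = 1125.9 / 6.125 = 183.82 N·m.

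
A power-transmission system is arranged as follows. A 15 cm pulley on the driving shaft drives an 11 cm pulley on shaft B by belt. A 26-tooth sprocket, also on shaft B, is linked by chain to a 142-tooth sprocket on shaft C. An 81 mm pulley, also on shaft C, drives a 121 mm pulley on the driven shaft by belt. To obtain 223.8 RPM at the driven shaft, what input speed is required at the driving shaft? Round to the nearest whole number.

Overall ratio R = 0.73333 × 5.4615 × 1.4938 = 5.983.
Required input speed = output speed × R = 223.8 × 5.983 = 1339 RPM.

1339 RPM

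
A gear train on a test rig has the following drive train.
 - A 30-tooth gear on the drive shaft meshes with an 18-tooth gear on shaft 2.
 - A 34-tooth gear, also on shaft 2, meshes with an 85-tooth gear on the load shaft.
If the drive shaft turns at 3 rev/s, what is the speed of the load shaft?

the drive shaft → shaft 2 (gear mesh, 18/30): 3 ÷ 0.6 = 5 rev/s
shaft 2 → the load shaft (gear mesh, 85/34): 5 ÷ 2.5 = 2 rev/s

2 rev/s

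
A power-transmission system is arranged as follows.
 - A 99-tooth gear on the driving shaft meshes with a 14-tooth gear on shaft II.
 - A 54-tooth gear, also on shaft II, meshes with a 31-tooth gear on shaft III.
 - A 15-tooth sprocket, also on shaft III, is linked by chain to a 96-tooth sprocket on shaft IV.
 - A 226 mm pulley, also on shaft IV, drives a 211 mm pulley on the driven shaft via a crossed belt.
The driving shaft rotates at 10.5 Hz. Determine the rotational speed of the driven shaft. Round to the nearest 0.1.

21.6 Hz

Gear mesh: ratio = 14/99 = 0.14141, so shaft II turns at 10.5 / 0.14141 = 74.25 Hz.
Gear mesh: ratio = 31/54 = 0.57407, so shaft III turns at 74.25 / 0.57407 = 129.34 Hz.
Chain: ratio = 96/15 = 6.4, so shaft IV turns at 129.34 / 6.4 = 20.209 Hz.
Belt: ratio = 211/226 = 0.93363, so the driven shaft turns at 20.209 / 0.93363 = 21.646 Hz.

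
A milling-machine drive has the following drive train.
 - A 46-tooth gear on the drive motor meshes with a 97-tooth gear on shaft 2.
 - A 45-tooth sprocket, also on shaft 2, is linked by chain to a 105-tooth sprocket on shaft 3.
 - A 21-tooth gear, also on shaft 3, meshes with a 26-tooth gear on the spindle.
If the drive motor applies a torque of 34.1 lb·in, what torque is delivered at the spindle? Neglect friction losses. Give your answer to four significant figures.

Gear mesh: ratio = 97/46 = 2.1087; torque at shaft 2 = 34.1 × 2.1087 = 71.907 lb·in.
Chain: ratio = 105/45 = 2.3333; torque at shaft 3 = 71.907 × 2.3333 = 167.78 lb·in.
Gear mesh: ratio = 26/21 = 1.2381; torque at the spindle = 167.78 × 1.2381 = 207.73 lb·in.

207.7 lb·in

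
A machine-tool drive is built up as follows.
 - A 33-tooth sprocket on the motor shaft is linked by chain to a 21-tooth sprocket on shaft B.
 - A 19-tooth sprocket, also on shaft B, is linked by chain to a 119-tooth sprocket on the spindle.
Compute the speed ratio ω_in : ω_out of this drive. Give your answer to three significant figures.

3.99

Each stage contributes driven/driver: chain 21/33 = 0.63636, chain 119/19 = 6.2632.
Overall: 0.63636 × 6.2632 = 3.9856.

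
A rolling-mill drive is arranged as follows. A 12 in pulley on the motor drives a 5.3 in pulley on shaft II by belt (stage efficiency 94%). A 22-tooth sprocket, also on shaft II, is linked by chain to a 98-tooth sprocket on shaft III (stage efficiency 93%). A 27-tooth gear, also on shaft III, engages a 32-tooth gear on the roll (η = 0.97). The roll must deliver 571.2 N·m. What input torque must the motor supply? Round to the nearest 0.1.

288.9 N·m

Overall ratio R = 0.44167 × 4.4545 × 1.1852 = 2.3318; overall efficiency η = 0.94 × 0.93 × 0.97 = 0.8480.
Input torque = output torque / (R × η) = 571.2 / (2.3318 × 0.8480) = 288.88 N·m.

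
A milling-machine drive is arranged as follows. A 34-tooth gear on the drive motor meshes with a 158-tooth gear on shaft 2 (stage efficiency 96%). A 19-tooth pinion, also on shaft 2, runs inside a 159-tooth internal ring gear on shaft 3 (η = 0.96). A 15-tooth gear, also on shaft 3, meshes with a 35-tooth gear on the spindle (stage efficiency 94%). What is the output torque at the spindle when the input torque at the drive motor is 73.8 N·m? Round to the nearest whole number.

Gear mesh: ratio = 158/34 = 4.6471; torque at shaft 2 = 73.8 × 4.6471 × 0.96 = 329.23 N·m.
Internal gear: ratio = 159/19 = 8.3684; torque at shaft 3 = 329.23 × 8.3684 × 0.96 = 2645 N·m.
Gear mesh: ratio = 35/15 = 2.3333; torque at the spindle = 2645 × 2.3333 × 0.94 = 5801.3 N·m.

5801 N·m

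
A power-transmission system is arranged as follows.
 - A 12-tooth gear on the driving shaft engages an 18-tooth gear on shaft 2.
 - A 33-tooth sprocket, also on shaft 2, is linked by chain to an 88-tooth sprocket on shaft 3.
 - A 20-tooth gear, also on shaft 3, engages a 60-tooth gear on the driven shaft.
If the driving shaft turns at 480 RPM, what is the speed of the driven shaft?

the driving shaft → shaft 2 (gear mesh, 18/12): 480 ÷ 1.5 = 320 RPM
shaft 2 → shaft 3 (chain, 88/33): 320 ÷ 2.6667 = 120 RPM
shaft 3 → the driven shaft (gear mesh, 60/20): 120 ÷ 3 = 40 RPM

40 RPM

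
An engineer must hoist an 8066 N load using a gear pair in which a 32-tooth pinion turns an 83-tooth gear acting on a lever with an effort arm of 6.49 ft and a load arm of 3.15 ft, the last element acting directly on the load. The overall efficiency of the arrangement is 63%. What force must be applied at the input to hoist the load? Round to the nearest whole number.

2396 N

Gear pair MA = 83/32 = 2.5938.
Lever MA = effort arm / load arm = 6.49/3.15 = 2.0603.
Combined ideal MA = 2.5938 × 2.0603 = 5.3439.
Actual MA = 5.3439 × 0.63 = 3.3667.
Effort = load / actual MA = 8066 / 3.3667 = 2395.8 N.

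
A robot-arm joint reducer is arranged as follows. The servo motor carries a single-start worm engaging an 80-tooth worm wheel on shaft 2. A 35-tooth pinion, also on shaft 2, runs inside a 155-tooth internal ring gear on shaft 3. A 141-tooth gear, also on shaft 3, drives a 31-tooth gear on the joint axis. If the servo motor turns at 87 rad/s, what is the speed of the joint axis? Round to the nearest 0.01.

1.12 rad/s

worm 80/1 = 80 → 87/80 = 1.0875 rad/s
internal gear 155/35 = 4.4286 → 1.0875/4.4286 = 0.24556 rad/s
gear mesh 31/141 = 0.21986 → 0.24556/0.21986 = 1.1169 rad/s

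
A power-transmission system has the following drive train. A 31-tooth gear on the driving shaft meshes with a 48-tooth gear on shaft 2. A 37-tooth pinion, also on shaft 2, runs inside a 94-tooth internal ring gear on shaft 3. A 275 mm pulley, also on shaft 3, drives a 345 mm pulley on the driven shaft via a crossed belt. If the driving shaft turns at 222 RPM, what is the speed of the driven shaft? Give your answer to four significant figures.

44.98 RPM

the driving shaft → shaft 2 (gear mesh, 48/31): 222 ÷ 1.5484 = 143.38 RPM
shaft 2 → shaft 3 (internal gear, 94/37): 143.38 ÷ 2.5405 = 56.435 RPM
shaft 3 → the driven shaft (belt, 345/275): 56.435 ÷ 1.2545 = 44.984 RPM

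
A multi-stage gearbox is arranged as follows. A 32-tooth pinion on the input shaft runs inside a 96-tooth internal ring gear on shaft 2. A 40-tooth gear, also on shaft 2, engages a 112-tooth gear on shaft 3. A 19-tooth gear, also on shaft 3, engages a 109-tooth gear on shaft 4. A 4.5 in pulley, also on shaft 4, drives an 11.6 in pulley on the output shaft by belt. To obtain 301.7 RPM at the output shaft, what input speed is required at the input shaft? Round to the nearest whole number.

37478 RPM

Overall ratio R = 3 × 2.8 × 5.7368 × 2.5778 = 124.22.
Required input speed = output speed × R = 301.7 × 124.22 = 37478 RPM.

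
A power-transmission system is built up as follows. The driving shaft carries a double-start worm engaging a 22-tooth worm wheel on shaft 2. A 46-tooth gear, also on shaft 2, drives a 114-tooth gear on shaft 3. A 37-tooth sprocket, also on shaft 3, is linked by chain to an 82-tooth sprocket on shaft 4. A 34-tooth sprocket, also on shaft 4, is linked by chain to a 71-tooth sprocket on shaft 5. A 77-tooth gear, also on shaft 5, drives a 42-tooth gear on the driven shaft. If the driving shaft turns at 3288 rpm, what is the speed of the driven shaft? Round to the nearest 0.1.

47.8 rpm

Worm: ratio = 22/2 = 11, so shaft 2 turns at 3288 / 11 = 298.91 rpm.
Gear mesh: ratio = 114/46 = 2.4783, so shaft 3 turns at 298.91 / 2.4783 = 120.61 rpm.
Chain: ratio = 82/37 = 2.2162, so shaft 4 turns at 120.61 / 2.2162 = 54.423 rpm.
Chain: ratio = 71/34 = 2.0882, so shaft 5 turns at 54.423 / 2.0882 = 26.062 rpm.
Gear mesh: ratio = 42/77 = 0.54545, so the driven shaft turns at 26.062 / 0.54545 = 47.78 rpm.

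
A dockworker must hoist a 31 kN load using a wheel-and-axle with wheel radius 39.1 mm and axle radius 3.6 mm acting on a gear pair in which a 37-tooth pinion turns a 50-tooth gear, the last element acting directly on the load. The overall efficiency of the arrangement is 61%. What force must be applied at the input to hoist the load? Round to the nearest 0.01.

3.46 kN

Wheel-and-axle MA = R/r = 39.1/3.6 = 10.861.
Gear pair MA = 50/37 = 1.3514.
Combined ideal MA = 10.861 × 1.3514 = 14.677.
Actual MA = 14.677 × 0.61 = 8.9531.
Effort = load / actual MA = 31 / 8.9531 = 3.4625 kN.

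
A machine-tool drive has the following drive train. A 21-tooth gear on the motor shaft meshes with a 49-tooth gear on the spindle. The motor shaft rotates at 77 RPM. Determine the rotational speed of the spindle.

Gear mesh: ratio = 49/21 = 2.3333, so the spindle turns at 77 / 2.3333 = 33 RPM.

33 RPM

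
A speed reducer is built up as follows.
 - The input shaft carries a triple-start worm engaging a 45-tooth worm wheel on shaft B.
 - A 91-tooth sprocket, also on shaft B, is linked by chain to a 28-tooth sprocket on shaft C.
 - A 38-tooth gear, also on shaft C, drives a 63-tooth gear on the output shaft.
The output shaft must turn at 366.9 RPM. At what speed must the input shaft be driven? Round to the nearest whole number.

2807 RPM

Overall ratio R = 15 × 0.30769 × 1.6579 = 7.6518.
Required input speed = output speed × R = 366.9 × 7.6518 = 2807.5 RPM.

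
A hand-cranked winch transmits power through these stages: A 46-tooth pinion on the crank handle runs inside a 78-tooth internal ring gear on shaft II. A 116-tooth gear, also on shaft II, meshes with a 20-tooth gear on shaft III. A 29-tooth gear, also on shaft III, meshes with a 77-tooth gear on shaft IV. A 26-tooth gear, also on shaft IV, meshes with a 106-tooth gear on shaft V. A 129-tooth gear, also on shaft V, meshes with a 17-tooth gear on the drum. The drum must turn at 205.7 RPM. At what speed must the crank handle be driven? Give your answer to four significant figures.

85.79 RPM

Overall ratio R = 1.6957 × 0.17241 × 2.6552 × 4.0769 × 0.13178 = 0.41705.
Required input speed = output speed × R = 205.7 × 0.41705 = 85.788 RPM.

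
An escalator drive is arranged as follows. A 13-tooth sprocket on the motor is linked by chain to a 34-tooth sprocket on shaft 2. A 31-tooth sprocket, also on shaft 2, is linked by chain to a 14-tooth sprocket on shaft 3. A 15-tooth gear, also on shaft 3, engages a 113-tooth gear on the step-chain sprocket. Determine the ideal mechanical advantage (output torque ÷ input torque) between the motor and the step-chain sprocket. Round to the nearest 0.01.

Each stage contributes driven/driver: chain 34/13 = 2.6154, chain 14/31 = 0.45161, gear mesh 113/15 = 7.5333.
Overall: 2.6154 × 0.45161 × 7.5333 = 8.8979.

8.90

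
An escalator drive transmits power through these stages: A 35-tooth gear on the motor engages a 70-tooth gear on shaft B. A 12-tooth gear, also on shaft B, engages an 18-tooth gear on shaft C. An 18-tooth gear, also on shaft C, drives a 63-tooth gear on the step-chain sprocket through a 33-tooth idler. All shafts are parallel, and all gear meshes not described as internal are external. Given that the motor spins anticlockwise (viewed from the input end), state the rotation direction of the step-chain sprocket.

the motor → shaft B: external mesh, 1 reversal → CW.
shaft B → shaft C: external mesh, 1 reversal → CCW.
shaft C → the step-chain sprocket: driver → idler → driven is 2 external meshes, 2 reversals → CCW.
4 reversals in total — an even number — so the step-chain sprocket turns the same way as the motor.

anticlockwise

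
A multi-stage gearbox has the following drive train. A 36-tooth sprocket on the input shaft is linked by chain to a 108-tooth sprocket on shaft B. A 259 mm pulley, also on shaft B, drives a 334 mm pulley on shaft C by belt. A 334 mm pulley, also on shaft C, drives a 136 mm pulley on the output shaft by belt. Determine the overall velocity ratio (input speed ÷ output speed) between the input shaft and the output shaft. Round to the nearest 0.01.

Each stage contributes driven/driver: chain 108/36 = 3, belt 334/259 = 1.2896, belt 136/334 = 0.40719.
Overall: 3 × 1.2896 × 0.40719 = 1.5753.

1.58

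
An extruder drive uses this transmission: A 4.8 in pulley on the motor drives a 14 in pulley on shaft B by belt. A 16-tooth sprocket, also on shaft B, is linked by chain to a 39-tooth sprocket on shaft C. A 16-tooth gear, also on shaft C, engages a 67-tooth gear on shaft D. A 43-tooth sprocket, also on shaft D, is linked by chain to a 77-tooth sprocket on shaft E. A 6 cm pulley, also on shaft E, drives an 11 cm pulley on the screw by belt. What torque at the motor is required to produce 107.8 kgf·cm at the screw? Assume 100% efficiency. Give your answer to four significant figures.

Overall ratio R = 2.9167 × 2.4375 × 4.1875 × 1.7907 × 1.8333 = 97.735.
Input torque = output torque / R = 107.8 / 97.735 = 1.103 kgf·cm.

1.103 kgf·cm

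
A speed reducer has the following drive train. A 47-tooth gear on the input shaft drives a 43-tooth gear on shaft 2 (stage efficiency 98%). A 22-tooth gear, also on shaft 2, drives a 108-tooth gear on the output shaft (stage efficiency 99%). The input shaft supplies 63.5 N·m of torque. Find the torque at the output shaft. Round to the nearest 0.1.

After the gear mesh (43/47): 63.5 × 0.91489 × 0.98 = 56.934 N·m
After the gear mesh (108/22): 56.934 × 4.9091 × 0.99 = 276.7 N·m

276.7 N·m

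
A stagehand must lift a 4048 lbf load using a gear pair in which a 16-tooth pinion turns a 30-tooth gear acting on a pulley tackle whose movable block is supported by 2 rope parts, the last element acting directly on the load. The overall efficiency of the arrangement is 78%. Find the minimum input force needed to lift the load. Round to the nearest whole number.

Gear pair MA = 30/16 = 1.875.
Block-and-tackle MA = number of supporting rope parts = 2.
Combined ideal MA = 1.875 × 2 = 3.75.
Actual MA = 3.75 × 0.78 = 2.925.
Effort = load / actual MA = 4048 / 2.925 = 1383.9 lbf.

1384 lbf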